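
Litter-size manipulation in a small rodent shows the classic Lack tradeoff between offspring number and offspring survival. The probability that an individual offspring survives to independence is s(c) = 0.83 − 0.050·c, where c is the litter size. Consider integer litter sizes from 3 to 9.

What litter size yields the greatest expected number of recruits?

8

Expected recruits = c × s(c):
  c=3: 3 × 0.680 = 2.040
  c=4: 4 × 0.630 = 2.520
  c=5: 5 × 0.580 = 2.900
  c=6: 6 × 0.530 = 3.180
  c=7: 7 × 0.480 = 3.360
  c=8: 8 × 0.430 = 3.440
  c=9: 9 × 0.380 = 3.420
Maximum at c = 8 (3.440 recruits).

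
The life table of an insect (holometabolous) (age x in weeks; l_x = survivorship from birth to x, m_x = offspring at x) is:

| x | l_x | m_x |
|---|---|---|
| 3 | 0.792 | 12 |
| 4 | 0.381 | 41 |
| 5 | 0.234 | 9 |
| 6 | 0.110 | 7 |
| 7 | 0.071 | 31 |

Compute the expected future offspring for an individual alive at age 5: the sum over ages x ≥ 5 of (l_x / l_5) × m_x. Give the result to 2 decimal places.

21.70

l_5 = 0.234. Conditional survival from age 5 to x is l_x / l_5.
  x=5: (0.234/0.234) × 9 = 9.0000
  x=6: (0.110/0.234) × 7 = 3.2906
  x=7: (0.071/0.234) × 31 = 9.4060
Sum = 9.0000 + 3.2906 + 9.4060 = 21.6966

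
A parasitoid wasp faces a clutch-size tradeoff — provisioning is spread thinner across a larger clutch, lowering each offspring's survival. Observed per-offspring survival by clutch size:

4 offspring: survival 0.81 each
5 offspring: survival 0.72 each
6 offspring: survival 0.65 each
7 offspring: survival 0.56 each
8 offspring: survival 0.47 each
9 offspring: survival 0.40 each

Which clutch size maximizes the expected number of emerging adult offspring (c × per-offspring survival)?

Expected emerging adult offspring = c × s(c):
  c=4: 4 × 0.81 = 3.240
  c=5: 5 × 0.72 = 3.600
  c=6: 6 × 0.65 = 3.900
  c=7: 7 × 0.56 = 3.920
  c=8: 8 × 0.47 = 3.760
  c=9: 9 × 0.40 = 3.600
Maximum at c = 7 (3.920 emerging adult offspring).

7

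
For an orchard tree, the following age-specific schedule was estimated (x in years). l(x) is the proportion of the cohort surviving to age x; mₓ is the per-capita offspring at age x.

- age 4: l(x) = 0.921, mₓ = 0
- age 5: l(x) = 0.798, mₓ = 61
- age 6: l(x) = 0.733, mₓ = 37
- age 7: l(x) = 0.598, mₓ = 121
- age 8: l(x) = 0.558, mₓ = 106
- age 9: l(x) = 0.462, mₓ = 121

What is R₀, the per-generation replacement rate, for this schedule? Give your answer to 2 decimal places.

263.21

R₀ = Σ l(x) mₓ:
  age 4: 0.921 × 0 = 0.0000
  age 5: 0.798 × 61 = 48.6780
  age 6: 0.733 × 37 = 27.1210
  age 7: 0.598 × 121 = 72.3580
  age 8: 0.558 × 106 = 59.1480
  age 9: 0.462 × 121 = 55.9020
R₀ = 0.0000 + 48.6780 + 27.1210 + 72.3580 + 59.1480 + 55.9020 = 263.2070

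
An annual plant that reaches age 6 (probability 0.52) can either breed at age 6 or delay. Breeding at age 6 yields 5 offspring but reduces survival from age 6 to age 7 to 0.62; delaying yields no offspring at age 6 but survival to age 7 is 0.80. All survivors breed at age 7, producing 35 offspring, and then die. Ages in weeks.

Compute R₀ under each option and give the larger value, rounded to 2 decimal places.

14.56

breed at age 6: R₀ = 0.52 × (5 + 0.62 × 35) = 0.52 × 26.7000 = 13.8840
delay to age 7: R₀ = 0.52 × (0.80 × 35) = 0.52 × 28.0000 = 14.5600
Higher: delay to age 7 (14.5600).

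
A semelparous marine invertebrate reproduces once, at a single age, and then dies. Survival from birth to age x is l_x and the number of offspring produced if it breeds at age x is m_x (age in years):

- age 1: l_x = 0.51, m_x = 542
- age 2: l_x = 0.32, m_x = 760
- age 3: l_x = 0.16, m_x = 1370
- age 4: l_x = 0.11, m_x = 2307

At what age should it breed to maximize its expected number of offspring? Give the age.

Expected offspring if breeding at age x = l_x × m_x:
  age 1: 0.51 × 542 = 276.420
  age 2: 0.32 × 760 = 243.200
  age 3: 0.16 × 1370 = 219.200
  age 4: 0.11 × 2307 = 253.770
Maximum at age 1 (276.420).

1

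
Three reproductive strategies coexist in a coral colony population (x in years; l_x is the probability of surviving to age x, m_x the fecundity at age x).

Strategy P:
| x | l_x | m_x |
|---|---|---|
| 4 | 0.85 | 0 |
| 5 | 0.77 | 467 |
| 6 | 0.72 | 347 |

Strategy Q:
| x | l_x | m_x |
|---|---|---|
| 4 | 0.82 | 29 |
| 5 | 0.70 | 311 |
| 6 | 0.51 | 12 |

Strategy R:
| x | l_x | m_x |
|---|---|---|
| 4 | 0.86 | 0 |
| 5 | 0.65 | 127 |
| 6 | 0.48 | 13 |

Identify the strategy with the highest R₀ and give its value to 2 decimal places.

Strategy P: R₀ = 0.85×0 + 0.77×467 + 0.72×347 = 609.4300
Strategy Q: R₀ = 0.82×29 + 0.70×311 + 0.51×12 = 247.6000
Strategy R: R₀ = 0.86×0 + 0.65×127 + 0.48×13 = 88.7900
Highest R₀: strategy P with 609.4300.

609.43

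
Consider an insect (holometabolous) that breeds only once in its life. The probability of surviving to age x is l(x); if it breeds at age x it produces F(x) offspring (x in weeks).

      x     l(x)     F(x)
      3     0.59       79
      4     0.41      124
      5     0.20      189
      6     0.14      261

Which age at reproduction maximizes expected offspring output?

4

Expected offspring if breeding at age x = l(x) × F(x):
  age 3: 0.59 × 79 = 46.610
  age 4: 0.41 × 124 = 50.840
  age 5: 0.20 × 189 = 37.800
  age 6: 0.14 × 261 = 36.540
Maximum at age 4 (50.840).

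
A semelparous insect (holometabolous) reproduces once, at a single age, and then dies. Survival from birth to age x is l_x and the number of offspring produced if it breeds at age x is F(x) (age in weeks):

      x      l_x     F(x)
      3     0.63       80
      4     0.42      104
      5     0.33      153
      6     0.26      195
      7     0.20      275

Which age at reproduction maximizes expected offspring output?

7

Expected offspring if breeding at age x = l_x × F(x):
  age 3: 0.63 × 80 = 50.400
  age 4: 0.42 × 104 = 43.680
  age 5: 0.33 × 153 = 50.490
  age 6: 0.26 × 195 = 50.700
  age 7: 0.20 × 275 = 55.000
Maximum at age 7 (55.000).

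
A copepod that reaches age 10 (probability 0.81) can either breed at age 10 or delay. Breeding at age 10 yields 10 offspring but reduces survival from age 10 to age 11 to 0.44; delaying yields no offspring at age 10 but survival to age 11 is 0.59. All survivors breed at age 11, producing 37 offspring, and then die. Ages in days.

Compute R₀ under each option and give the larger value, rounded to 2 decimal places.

breed at age 10: R₀ = 0.81 × (10 + 0.44 × 37) = 0.81 × 26.2800 = 21.2868
delay to age 11: R₀ = 0.81 × (0.59 × 37) = 0.81 × 21.8300 = 17.6823
Higher: breed at age 10 (21.2868).

21.29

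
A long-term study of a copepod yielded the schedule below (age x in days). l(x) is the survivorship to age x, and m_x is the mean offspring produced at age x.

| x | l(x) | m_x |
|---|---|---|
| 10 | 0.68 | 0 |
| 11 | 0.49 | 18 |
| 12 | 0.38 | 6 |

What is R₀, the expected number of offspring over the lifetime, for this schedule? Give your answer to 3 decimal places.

11.100

R₀ = Σ l(x) m_x:
  age 10: 0.68 × 0 = 0.0000
  age 11: 0.49 × 18 = 8.8200
  age 12: 0.38 × 6 = 2.2800
R₀ = 0.0000 + 8.8200 + 2.2800 = 11.1000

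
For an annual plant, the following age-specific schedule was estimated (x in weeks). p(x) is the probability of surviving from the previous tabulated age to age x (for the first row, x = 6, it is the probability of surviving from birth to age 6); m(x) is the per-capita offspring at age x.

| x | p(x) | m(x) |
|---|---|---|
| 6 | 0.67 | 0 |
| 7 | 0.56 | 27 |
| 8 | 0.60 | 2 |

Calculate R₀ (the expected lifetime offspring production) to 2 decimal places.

10.58

Survivorship from birth: l_x = p_6·p_7·…·p_x.
  l_6 = 0.67000
  l_7 = 0.37520
  l_8 = 0.22512
R₀ = Σ l_x m(x):
  age 6: 0.67000 × 0 = 0.0000
  age 7: 0.37520 × 27 = 10.1304
  age 8: 0.22512 × 2 = 0.4502
R₀ = 0.0000 + 10.1304 + 0.4502 = 10.5806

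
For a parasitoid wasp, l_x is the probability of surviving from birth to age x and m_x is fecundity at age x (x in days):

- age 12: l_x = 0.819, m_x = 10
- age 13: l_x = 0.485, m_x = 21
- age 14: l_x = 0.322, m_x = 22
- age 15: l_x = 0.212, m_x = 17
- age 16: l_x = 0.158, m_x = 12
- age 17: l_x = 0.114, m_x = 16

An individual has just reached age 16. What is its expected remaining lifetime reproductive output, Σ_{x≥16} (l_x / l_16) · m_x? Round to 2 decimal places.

23.54

l_16 = 0.158. Conditional survival from age 16 to x is l_x / l_16.
  x=16: (0.158/0.158) × 12 = 12.0000
  x=17: (0.114/0.158) × 16 = 11.5443
Sum = 12.0000 + 11.5443 = 23.5443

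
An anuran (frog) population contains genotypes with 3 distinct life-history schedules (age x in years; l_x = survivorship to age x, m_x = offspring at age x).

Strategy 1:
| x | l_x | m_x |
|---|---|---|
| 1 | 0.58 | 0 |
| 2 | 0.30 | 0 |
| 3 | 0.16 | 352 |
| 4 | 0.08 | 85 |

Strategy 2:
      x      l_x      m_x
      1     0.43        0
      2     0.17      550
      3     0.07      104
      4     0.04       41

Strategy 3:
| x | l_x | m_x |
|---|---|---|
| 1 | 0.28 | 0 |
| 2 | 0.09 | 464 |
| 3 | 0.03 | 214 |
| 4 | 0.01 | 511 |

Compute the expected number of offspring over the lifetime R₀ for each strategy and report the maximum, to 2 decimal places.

102.42

Strategy 1: R₀ = 0.58×0 + 0.30×0 + 0.16×352 + 0.08×85 = 63.1200
Strategy 2: R₀ = 0.43×0 + 0.17×550 + 0.07×104 + 0.04×41 = 102.4200
Strategy 3: R₀ = 0.28×0 + 0.09×464 + 0.03×214 + 0.01×511 = 53.2900
Highest R₀: strategy 2 with 102.4200.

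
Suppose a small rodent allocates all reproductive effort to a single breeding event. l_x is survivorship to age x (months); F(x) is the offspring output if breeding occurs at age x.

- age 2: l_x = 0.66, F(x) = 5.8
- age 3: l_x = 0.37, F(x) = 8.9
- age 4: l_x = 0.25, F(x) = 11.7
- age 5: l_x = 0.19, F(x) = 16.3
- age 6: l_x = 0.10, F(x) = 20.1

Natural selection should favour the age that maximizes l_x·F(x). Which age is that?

2

Expected offspring if breeding at age x = l_x × F(x):
  age 2: 0.66 × 5.8 = 3.828
  age 3: 0.37 × 8.9 = 3.293
  age 4: 0.25 × 11.7 = 2.925
  age 5: 0.19 × 16.3 = 3.097
  age 6: 0.10 × 20.1 = 2.010
Maximum at age 2 (3.828).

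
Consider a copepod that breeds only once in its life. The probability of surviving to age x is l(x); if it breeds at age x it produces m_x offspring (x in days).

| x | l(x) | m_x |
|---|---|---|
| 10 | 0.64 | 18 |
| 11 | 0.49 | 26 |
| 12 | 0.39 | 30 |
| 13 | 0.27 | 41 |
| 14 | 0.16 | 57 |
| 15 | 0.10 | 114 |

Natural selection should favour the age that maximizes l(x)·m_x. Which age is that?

11

Expected offspring if breeding at age x = l(x) × m_x:
  age 10: 0.64 × 18 = 11.520
  age 11: 0.49 × 26 = 12.740
  age 12: 0.39 × 30 = 11.700
  age 13: 0.27 × 41 = 11.070
  age 14: 0.16 × 57 = 9.120
  age 15: 0.10 × 114 = 11.400
Maximum at age 11 (12.740).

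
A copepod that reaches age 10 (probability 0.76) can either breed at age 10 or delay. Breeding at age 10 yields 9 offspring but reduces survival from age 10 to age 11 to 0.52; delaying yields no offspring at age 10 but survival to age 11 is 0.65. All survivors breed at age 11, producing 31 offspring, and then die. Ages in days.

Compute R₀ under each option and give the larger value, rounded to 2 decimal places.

19.09

breed at age 10: R₀ = 0.76 × (9 + 0.52 × 31) = 0.76 × 25.1200 = 19.0912
delay to age 11: R₀ = 0.76 × (0.65 × 31) = 0.76 × 20.1500 = 15.3140
Higher: breed at age 10 (19.0912).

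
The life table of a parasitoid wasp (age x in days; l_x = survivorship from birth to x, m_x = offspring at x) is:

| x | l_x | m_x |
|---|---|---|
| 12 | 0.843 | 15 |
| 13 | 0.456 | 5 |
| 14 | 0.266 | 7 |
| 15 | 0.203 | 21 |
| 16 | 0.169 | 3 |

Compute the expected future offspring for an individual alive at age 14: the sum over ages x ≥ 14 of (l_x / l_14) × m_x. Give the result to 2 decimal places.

l_14 = 0.266. Conditional survival from age 14 to x is l_x / l_14.
  x=14: (0.266/0.266) × 7 = 7.0000
  x=15: (0.203/0.266) × 21 = 16.0263
  x=16: (0.169/0.266) × 3 = 1.9060
Sum = 7.0000 + 16.0263 + 1.9060 = 24.9323

24.93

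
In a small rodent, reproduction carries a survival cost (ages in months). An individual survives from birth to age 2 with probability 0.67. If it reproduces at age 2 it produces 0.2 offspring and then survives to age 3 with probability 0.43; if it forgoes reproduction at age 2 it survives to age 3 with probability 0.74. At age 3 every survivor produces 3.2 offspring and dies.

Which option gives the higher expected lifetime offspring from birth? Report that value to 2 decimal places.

1.59

breed at age 2: R₀ = 0.67 × (0.2 + 0.43 × 3.2) = 0.67 × 1.5760 = 1.0559
delay to age 3: R₀ = 0.67 × (0.74 × 3.2) = 0.67 × 2.3680 = 1.5866
Higher: delay to age 3 (1.5866).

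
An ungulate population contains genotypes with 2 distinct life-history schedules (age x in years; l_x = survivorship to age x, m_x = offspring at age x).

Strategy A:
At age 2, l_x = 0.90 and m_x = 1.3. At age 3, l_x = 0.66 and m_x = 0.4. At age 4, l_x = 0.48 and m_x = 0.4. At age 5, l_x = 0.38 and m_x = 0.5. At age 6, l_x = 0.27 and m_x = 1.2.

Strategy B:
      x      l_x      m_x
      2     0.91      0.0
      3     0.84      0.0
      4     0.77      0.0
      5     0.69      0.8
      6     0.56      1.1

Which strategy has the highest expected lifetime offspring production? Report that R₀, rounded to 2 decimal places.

2.14

Strategy A: R₀ = 0.90×1.3 + 0.66×0.4 + 0.48×0.4 + 0.38×0.5 + 0.27×1.2 = 2.1400
Strategy B: R₀ = 0.91×0.0 + 0.84×0.0 + 0.77×0.0 + 0.69×0.8 + 0.56×1.1 = 1.1680
Highest R₀: strategy A with 2.1400.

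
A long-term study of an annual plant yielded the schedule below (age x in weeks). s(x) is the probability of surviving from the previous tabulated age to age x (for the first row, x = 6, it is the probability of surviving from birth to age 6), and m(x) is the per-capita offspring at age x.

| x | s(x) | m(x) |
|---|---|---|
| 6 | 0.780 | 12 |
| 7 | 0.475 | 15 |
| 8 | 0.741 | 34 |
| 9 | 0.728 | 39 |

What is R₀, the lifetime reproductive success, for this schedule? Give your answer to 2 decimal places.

Survivorship from birth: l_x = s_6·s_7·…·s_x.
  l_6 = 0.78000
  l_7 = 0.37050
  l_8 = 0.27454
  l_9 = 0.19987
R₀ = Σ l_x m(x):
  age 6: 0.78000 × 12 = 9.3600
  age 7: 0.37050 × 15 = 5.5575
  age 8: 0.27454 × 34 = 9.3344
  age 9: 0.19987 × 39 = 7.7949
R₀ = 9.3600 + 5.5575 + 9.3344 + 7.7949 = 32.0468

32.05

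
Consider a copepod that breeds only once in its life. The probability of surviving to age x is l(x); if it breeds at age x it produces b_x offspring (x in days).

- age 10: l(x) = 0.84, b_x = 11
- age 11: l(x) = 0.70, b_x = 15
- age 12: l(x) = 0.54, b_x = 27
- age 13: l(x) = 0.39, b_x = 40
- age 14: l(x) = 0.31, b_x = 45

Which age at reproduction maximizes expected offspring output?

Expected offspring if breeding at age x = l(x) × b_x:
  age 10: 0.84 × 11 = 9.240
  age 11: 0.70 × 15 = 10.500
  age 12: 0.54 × 27 = 14.580
  age 13: 0.39 × 40 = 15.600
  age 14: 0.31 × 45 = 13.950
Maximum at age 13 (15.600).

13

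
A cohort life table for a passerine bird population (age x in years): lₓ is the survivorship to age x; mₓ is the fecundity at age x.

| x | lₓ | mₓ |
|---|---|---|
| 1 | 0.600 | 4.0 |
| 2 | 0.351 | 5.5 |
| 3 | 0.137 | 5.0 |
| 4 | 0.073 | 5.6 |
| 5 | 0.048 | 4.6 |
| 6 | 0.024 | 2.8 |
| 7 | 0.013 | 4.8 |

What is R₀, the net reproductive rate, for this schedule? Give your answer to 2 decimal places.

5.77

R₀ = Σ lₓ mₓ:
  age 1: 0.600 × 4.0 = 2.4000
  age 2: 0.351 × 5.5 = 1.9305
  age 3: 0.137 × 5.0 = 0.6850
  age 4: 0.073 × 5.6 = 0.4088
  age 5: 0.048 × 4.6 = 0.2208
  age 6: 0.024 × 2.8 = 0.0672
  age 7: 0.013 × 4.8 = 0.0624
R₀ = 2.4000 + 1.9305 + 0.6850 + 0.4088 + 0.2208 + 0.0672 + 0.0624 = 5.7747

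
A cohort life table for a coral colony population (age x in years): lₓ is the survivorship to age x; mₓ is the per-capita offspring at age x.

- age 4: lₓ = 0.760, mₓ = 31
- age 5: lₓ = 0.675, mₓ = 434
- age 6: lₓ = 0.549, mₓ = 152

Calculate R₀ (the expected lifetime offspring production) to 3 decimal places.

399.958

R₀ = Σ lₓ mₓ:
  age 4: 0.760 × 31 = 23.5600
  age 5: 0.675 × 434 = 292.9500
  age 6: 0.549 × 152 = 83.4480
R₀ = 23.5600 + 292.9500 + 83.4480 = 399.9580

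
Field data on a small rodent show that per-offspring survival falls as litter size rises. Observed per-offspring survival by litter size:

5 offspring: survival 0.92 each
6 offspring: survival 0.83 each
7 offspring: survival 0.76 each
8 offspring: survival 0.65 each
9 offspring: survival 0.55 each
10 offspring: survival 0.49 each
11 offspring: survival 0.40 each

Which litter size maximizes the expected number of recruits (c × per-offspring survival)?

7

Expected recruits = c × s(c):
  c=5: 5 × 0.92 = 4.600
  c=6: 6 × 0.83 = 4.980
  c=7: 7 × 0.76 = 5.320
  c=8: 8 × 0.65 = 5.200
  c=9: 9 × 0.55 = 4.950
  c=10: 10 × 0.49 = 4.900
  c=11: 11 × 0.40 = 4.400
Maximum at c = 7 (5.320 recruits).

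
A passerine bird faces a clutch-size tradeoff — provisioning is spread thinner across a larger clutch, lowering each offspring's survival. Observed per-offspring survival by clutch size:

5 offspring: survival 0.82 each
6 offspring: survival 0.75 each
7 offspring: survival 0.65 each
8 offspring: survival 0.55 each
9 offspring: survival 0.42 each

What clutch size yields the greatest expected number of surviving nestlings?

7

Expected surviving nestlings = c × s(c):
  c=5: 5 × 0.82 = 4.100
  c=6: 6 × 0.75 = 4.500
  c=7: 7 × 0.65 = 4.550
  c=8: 8 × 0.55 = 4.400
  c=9: 9 × 0.42 = 3.780
Maximum at c = 7 (4.550 surviving nestlings).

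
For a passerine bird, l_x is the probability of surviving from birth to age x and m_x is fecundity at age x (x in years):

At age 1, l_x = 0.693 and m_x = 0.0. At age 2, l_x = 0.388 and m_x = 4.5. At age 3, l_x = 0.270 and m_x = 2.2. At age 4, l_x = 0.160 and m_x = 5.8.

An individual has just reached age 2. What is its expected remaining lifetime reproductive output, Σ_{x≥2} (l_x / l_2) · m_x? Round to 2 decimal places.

8.42

l_2 = 0.388. Conditional survival from age 2 to x is l_x / l_2.
  x=2: (0.388/0.388) × 4.5 = 4.5000
  x=3: (0.270/0.388) × 2.2 = 1.5309
  x=4: (0.160/0.388) × 5.8 = 2.3918
Sum = 4.5000 + 1.5309 + 2.3918 = 8.4227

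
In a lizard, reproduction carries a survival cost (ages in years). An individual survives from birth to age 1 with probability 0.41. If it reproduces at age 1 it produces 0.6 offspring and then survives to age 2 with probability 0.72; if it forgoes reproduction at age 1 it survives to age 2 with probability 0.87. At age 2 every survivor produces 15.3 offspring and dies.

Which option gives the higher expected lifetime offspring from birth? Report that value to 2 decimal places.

breed at age 1: R₀ = 0.41 × (0.6 + 0.72 × 15.3) = 0.41 × 11.6160 = 4.7626
delay to age 2: R₀ = 0.41 × (0.87 × 15.3) = 0.41 × 13.3110 = 5.4575
Higher: delay to age 2 (5.4575).

5.46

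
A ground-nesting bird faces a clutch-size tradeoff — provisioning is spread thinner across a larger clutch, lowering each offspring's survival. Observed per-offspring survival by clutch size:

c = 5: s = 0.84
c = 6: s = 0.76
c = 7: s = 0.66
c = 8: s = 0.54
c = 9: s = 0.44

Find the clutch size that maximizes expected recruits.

Expected recruits = c × s(c):
  c=5: 5 × 0.84 = 4.200
  c=6: 6 × 0.76 = 4.560
  c=7: 7 × 0.66 = 4.620
  c=8: 8 × 0.54 = 4.320
  c=9: 9 × 0.44 = 3.960
Maximum at c = 7 (4.620 recruits).

7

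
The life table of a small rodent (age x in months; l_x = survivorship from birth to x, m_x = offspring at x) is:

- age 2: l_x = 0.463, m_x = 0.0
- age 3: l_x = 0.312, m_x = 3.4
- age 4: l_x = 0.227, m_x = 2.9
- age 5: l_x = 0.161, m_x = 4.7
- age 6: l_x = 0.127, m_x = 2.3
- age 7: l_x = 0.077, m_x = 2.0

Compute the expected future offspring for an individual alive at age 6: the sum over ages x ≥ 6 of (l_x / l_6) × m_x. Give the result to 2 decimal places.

3.51

l_6 = 0.127. Conditional survival from age 6 to x is l_x / l_6.
  x=6: (0.127/0.127) × 2.3 = 2.3000
  x=7: (0.077/0.127) × 2.0 = 1.2126
Sum = 2.3000 + 1.2126 = 3.5126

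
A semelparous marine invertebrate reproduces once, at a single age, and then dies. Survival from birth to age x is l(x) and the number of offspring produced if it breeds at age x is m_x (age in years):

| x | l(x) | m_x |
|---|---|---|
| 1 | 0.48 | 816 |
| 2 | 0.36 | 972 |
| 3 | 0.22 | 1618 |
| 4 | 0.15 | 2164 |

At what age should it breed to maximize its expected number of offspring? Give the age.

1

Expected offspring if breeding at age x = l(x) × m_x:
  age 1: 0.48 × 816 = 391.680
  age 2: 0.36 × 972 = 349.920
  age 3: 0.22 × 1618 = 355.960
  age 4: 0.15 × 2164 = 324.600
Maximum at age 1 (391.680).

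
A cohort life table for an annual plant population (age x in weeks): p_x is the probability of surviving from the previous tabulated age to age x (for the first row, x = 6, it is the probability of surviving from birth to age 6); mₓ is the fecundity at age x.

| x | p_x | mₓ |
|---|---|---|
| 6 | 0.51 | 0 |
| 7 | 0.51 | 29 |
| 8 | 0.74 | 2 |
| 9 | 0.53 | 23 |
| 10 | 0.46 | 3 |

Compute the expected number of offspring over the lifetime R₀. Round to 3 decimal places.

10.415

Survivorship from birth: l_x = p_6·p_7·…·p_x.
  l_6 = 0.51000
  l_7 = 0.26010
  l_8 = 0.19247
  l_9 = 0.10201
  l_10 = 0.04693
R₀ = Σ l_x mₓ:
  age 6: 0.51000 × 0 = 0.0000
  age 7: 0.26010 × 29 = 7.5429
  age 8: 0.19247 × 2 = 0.3849
  age 9: 0.10201 × 23 = 2.3462
  age 10: 0.04693 × 3 = 0.1408
R₀ = 0.0000 + 7.5429 + 0.3849 + 2.3462 + 0.1408 = 10.4149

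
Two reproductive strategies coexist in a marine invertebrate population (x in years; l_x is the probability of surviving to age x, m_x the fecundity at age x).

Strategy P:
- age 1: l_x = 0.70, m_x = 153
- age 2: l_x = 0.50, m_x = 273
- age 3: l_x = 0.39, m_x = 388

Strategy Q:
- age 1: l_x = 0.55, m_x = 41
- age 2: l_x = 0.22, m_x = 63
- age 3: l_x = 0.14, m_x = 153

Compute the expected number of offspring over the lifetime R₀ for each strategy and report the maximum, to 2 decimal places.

394.92

Strategy P: R₀ = 0.70×153 + 0.50×273 + 0.39×388 = 394.9200
Strategy Q: R₀ = 0.55×41 + 0.22×63 + 0.14×153 = 57.8300
Highest R₀: strategy P with 394.9200.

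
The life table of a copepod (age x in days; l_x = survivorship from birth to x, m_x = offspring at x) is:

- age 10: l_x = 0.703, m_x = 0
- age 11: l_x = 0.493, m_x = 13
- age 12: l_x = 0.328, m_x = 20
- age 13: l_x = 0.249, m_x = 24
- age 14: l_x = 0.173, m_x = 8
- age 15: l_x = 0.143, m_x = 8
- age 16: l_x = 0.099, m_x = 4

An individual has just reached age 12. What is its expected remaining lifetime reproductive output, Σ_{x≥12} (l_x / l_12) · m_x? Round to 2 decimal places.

l_12 = 0.328. Conditional survival from age 12 to x is l_x / l_12.
  x=12: (0.328/0.328) × 20 = 20.0000
  x=13: (0.249/0.328) × 24 = 18.2195
  x=14: (0.173/0.328) × 8 = 4.2195
  x=15: (0.143/0.328) × 8 = 3.4878
  x=16: (0.099/0.328) × 4 = 1.2073
Sum = 20.0000 + 18.2195 + 4.2195 + 3.4878 + 1.2073 = 47.1341

47.13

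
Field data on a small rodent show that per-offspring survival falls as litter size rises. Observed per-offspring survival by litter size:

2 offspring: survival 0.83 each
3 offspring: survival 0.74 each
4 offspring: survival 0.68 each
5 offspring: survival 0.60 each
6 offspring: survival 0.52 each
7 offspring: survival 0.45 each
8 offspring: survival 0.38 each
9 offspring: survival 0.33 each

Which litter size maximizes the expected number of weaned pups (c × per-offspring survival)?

7

Expected weaned pups = c × s(c):
  c=2: 2 × 0.83 = 1.660
  c=3: 3 × 0.74 = 2.220
  c=4: 4 × 0.68 = 2.720
  c=5: 5 × 0.60 = 3.000
  c=6: 6 × 0.52 = 3.120
  c=7: 7 × 0.45 = 3.150
  c=8: 8 × 0.38 = 3.040
  c=9: 9 × 0.33 = 2.970
Maximum at c = 7 (3.150 weaned pups).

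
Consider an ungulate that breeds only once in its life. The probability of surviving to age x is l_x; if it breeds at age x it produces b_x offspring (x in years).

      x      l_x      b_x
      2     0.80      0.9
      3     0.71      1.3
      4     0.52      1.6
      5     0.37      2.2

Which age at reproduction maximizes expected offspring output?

3

Expected offspring if breeding at age x = l_x × b_x:
  age 2: 0.80 × 0.9 = 0.720
  age 3: 0.71 × 1.3 = 0.923
  age 4: 0.52 × 1.6 = 0.832
  age 5: 0.37 × 2.2 = 0.814
Maximum at age 3 (0.923).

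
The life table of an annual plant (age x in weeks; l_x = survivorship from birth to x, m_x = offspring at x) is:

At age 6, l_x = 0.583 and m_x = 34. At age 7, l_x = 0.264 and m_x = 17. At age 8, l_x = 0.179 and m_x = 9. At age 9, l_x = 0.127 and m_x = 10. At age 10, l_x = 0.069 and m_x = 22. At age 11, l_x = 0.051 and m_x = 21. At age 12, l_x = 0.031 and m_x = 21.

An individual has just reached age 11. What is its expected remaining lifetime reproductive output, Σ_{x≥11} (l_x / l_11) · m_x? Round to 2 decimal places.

l_11 = 0.051. Conditional survival from age 11 to x is l_x / l_11.
  x=11: (0.051/0.051) × 21 = 21.0000
  x=12: (0.031/0.051) × 21 = 12.7647
Sum = 21.0000 + 12.7647 = 33.7647

33.76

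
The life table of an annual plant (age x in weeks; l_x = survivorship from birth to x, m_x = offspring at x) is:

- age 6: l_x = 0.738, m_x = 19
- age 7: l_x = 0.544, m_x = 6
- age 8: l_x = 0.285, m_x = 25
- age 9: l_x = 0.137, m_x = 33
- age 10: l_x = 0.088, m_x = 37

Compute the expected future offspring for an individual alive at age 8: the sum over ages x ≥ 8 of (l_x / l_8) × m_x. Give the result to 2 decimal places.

52.29

l_8 = 0.285. Conditional survival from age 8 to x is l_x / l_8.
  x=8: (0.285/0.285) × 25 = 25.0000
  x=9: (0.137/0.285) × 33 = 15.8632
  x=10: (0.088/0.285) × 37 = 11.4246
Sum = 25.0000 + 15.8632 + 11.4246 = 52.2877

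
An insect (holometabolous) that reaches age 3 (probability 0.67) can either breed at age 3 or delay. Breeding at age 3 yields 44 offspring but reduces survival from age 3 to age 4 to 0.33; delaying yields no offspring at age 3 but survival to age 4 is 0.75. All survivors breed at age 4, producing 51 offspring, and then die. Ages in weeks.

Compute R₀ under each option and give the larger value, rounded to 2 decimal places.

breed at age 3: R₀ = 0.67 × (44 + 0.33 × 51) = 0.67 × 60.8300 = 40.7561
delay to age 4: R₀ = 0.67 × (0.75 × 51) = 0.67 × 38.2500 = 25.6275
Higher: breed at age 3 (40.7561).

40.76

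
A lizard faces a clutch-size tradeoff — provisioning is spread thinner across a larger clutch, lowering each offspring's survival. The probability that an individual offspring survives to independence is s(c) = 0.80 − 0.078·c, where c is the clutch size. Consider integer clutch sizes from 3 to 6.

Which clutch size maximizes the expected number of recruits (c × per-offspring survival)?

5

Expected recruits = c × s(c):
  c=3: 3 × 0.566 = 1.698
  c=4: 4 × 0.488 = 1.952
  c=5: 5 × 0.410 = 2.050
  c=6: 6 × 0.332 = 1.992
Maximum at c = 5 (2.050 recruits).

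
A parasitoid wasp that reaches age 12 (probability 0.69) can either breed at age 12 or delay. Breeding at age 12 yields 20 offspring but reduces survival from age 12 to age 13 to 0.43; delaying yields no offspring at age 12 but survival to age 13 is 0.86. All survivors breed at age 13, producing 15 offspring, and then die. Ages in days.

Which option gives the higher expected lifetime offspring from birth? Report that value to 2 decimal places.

breed at age 12: R₀ = 0.69 × (20 + 0.43 × 15) = 0.69 × 26.4500 = 18.2505
delay to age 13: R₀ = 0.69 × (0.86 × 15) = 0.69 × 12.9000 = 8.9010
Higher: breed at age 12 (18.2505).

18.25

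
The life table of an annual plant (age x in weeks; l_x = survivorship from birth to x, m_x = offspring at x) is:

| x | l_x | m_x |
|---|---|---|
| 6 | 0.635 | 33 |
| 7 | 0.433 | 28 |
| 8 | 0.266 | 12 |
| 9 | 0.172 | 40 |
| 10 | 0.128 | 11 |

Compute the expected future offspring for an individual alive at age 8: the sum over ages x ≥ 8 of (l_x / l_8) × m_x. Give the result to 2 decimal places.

43.16

l_8 = 0.266. Conditional survival from age 8 to x is l_x / l_8.
  x=8: (0.266/0.266) × 12 = 12.0000
  x=9: (0.172/0.266) × 40 = 25.8647
  x=10: (0.128/0.266) × 11 = 5.2932
Sum = 12.0000 + 25.8647 + 5.2932 = 43.1579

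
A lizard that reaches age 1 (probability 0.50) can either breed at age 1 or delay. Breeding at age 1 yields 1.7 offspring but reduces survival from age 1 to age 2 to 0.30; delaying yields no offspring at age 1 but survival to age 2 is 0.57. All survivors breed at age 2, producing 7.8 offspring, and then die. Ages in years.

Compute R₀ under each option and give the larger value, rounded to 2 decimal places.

breed at age 1: R₀ = 0.50 × (1.7 + 0.30 × 7.8) = 0.50 × 4.0400 = 2.0200
delay to age 2: R₀ = 0.50 × (0.57 × 7.8) = 0.50 × 4.4460 = 2.2230
Higher: delay to age 2 (2.2230).

2.22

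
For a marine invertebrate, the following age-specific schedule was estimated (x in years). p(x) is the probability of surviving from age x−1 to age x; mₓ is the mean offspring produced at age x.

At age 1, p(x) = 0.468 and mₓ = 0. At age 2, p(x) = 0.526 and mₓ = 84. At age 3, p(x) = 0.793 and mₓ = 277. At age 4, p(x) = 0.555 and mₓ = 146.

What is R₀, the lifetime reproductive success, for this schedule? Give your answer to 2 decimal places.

Survivorship from birth: l_x = p_1·p_2·…·p_x.
  l_1 = 0.46800
  l_2 = 0.24617
  l_3 = 0.19521
  l_4 = 0.10834
R₀ = Σ l_x mₓ:
  age 1: 0.46800 × 0 = 0.0000
  age 2: 0.24617 × 84 = 20.6783
  age 3: 0.19521 × 277 = 54.0732
  age 4: 0.10834 × 146 = 15.8176
R₀ = 0.0000 + 20.6783 + 54.0732 + 15.8176 = 90.5691

90.57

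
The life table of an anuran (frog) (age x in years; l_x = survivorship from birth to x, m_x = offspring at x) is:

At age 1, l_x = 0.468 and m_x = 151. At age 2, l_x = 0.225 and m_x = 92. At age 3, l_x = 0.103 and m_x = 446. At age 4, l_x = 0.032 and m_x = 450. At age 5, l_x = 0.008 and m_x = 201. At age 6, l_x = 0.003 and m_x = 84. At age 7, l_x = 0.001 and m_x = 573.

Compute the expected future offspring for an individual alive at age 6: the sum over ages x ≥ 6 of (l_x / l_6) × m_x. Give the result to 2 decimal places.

l_6 = 0.003. Conditional survival from age 6 to x is l_x / l_6.
  x=6: (0.003/0.003) × 84 = 84.0000
  x=7: (0.001/0.003) × 573 = 191.0000
Sum = 84.0000 + 191.0000 = 275.0000

275.00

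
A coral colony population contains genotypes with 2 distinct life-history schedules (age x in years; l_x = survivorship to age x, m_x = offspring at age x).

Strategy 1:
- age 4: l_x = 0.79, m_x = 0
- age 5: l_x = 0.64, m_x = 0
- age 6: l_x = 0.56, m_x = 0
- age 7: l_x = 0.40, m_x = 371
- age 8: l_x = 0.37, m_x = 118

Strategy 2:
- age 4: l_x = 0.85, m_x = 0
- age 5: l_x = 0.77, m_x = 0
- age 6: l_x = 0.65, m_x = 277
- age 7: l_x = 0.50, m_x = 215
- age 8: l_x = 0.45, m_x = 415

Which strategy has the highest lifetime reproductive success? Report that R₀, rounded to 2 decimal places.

474.30

Strategy 1: R₀ = 0.79×0 + 0.64×0 + 0.56×0 + 0.40×371 + 0.37×118 = 192.0600
Strategy 2: R₀ = 0.85×0 + 0.77×0 + 0.65×277 + 0.50×215 + 0.45×415 = 474.3000
Highest R₀: strategy 2 with 474.3000.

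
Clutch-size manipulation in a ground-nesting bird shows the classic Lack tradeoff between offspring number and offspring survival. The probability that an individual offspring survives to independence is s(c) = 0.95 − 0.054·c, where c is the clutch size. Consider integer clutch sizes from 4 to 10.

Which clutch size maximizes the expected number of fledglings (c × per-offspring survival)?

Expected fledglings = c × s(c):
  c=4: 4 × 0.734 = 2.936
  c=5: 5 × 0.680 = 3.400
  c=6: 6 × 0.626 = 3.756
  c=7: 7 × 0.572 = 4.004
  c=8: 8 × 0.518 = 4.144
  c=9: 9 × 0.464 = 4.176
  c=10: 10 × 0.410 = 4.100
Maximum at c = 9 (4.176 fledglings).

9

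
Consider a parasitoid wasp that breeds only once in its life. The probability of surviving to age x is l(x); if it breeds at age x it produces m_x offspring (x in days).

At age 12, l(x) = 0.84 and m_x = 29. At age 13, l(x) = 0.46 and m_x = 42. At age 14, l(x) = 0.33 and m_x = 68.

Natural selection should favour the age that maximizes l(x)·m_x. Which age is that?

Expected offspring if breeding at age x = l(x) × m_x:
  age 12: 0.84 × 29 = 24.360
  age 13: 0.46 × 42 = 19.320
  age 14: 0.33 × 68 = 22.440
Maximum at age 12 (24.360).

12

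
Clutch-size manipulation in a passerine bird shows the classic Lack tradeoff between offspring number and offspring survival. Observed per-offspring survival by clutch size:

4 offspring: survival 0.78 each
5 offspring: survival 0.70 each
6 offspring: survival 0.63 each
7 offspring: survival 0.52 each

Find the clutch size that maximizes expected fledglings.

Expected fledglings = c × s(c):
  c=4: 4 × 0.78 = 3.120
  c=5: 5 × 0.70 = 3.500
  c=6: 6 × 0.63 = 3.780
  c=7: 7 × 0.52 = 3.640
Maximum at c = 6 (3.780 fledglings).

6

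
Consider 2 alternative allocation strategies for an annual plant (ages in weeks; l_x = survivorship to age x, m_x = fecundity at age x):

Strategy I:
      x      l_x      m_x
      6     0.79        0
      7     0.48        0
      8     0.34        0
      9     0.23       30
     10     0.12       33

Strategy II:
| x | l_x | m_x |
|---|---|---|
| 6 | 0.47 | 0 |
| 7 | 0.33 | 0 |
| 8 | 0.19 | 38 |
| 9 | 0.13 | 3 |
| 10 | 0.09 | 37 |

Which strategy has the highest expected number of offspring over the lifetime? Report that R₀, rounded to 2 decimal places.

10.94

Strategy I: R₀ = 0.79×0 + 0.48×0 + 0.34×0 + 0.23×30 + 0.12×33 = 10.8600
Strategy II: R₀ = 0.47×0 + 0.33×0 + 0.19×38 + 0.13×3 + 0.09×37 = 10.9400
Highest R₀: strategy II with 10.9400.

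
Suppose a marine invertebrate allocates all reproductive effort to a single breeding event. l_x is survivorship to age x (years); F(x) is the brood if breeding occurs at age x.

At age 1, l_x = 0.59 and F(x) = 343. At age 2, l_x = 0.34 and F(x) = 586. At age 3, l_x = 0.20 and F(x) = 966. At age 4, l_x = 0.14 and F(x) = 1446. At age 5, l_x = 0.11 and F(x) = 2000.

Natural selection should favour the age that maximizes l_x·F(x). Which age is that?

Expected offspring if breeding at age x = l_x × F(x):
  age 1: 0.59 × 343 = 202.370
  age 2: 0.34 × 586 = 199.240
  age 3: 0.20 × 966 = 193.200
  age 4: 0.14 × 1446 = 202.440
  age 5: 0.11 × 2000 = 220.000
Maximum at age 5 (220.000).

5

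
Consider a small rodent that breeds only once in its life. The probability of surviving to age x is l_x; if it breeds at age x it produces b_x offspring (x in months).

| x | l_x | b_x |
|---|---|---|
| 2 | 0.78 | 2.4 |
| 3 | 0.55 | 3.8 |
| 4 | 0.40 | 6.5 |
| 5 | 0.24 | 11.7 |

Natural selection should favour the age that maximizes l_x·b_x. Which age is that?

5

Expected offspring if breeding at age x = l_x × b_x:
  age 2: 0.78 × 2.4 = 1.872
  age 3: 0.55 × 3.8 = 2.090
  age 4: 0.40 × 6.5 = 2.600
  age 5: 0.24 × 11.7 = 2.808
Maximum at age 5 (2.808).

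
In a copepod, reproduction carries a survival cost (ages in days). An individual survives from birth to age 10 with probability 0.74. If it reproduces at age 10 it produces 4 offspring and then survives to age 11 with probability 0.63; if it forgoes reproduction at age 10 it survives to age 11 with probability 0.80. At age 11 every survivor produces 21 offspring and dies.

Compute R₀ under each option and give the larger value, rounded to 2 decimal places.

12.75

breed at age 10: R₀ = 0.74 × (4 + 0.63 × 21) = 0.74 × 17.2300 = 12.7502
delay to age 11: R₀ = 0.74 × (0.80 × 21) = 0.74 × 16.8000 = 12.4320
Higher: breed at age 10 (12.7502).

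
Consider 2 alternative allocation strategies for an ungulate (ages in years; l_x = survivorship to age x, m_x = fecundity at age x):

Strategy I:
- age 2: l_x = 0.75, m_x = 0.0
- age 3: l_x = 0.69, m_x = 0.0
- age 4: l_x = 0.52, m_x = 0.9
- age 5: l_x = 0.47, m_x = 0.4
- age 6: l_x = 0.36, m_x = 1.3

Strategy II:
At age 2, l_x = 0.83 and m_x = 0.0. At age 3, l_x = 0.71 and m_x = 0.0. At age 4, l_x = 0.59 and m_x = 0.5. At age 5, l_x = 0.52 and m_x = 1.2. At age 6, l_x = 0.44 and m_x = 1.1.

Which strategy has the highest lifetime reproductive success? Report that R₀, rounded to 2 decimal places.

Strategy I: R₀ = 0.75×0.0 + 0.69×0.0 + 0.52×0.9 + 0.47×0.4 + 0.36×1.3 = 1.1240
Strategy II: R₀ = 0.83×0.0 + 0.71×0.0 + 0.59×0.5 + 0.52×1.2 + 0.44×1.1 = 1.4030
Highest R₀: strategy II with 1.4030.

1.40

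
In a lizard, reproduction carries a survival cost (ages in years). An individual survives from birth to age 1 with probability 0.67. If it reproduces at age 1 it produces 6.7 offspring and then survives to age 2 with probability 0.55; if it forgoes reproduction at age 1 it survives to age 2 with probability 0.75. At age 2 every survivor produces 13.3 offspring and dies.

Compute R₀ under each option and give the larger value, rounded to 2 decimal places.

breed at age 1: R₀ = 0.67 × (6.7 + 0.55 × 13.3) = 0.67 × 14.0150 = 9.3901
delay to age 2: R₀ = 0.67 × (0.75 × 13.3) = 0.67 × 9.9750 = 6.6833
Higher: breed at age 1 (9.3901).

9.39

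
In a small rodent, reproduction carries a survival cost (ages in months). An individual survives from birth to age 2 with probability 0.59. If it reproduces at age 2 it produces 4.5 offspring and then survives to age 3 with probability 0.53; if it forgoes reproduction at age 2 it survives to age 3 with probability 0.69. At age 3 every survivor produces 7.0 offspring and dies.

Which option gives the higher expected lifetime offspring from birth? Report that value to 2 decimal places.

breed at age 2: R₀ = 0.59 × (4.5 + 0.53 × 7.0) = 0.59 × 8.2100 = 4.8439
delay to age 3: R₀ = 0.59 × (0.69 × 7.0) = 0.59 × 4.8300 = 2.8497
Higher: breed at age 2 (4.8439).

4.84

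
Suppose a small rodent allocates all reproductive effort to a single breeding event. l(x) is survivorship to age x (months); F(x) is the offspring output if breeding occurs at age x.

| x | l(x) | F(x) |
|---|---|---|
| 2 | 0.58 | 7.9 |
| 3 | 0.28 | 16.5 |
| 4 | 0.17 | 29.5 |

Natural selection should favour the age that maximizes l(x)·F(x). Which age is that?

Expected offspring if breeding at age x = l(x) × F(x):
  age 2: 0.58 × 7.9 = 4.582
  age 3: 0.28 × 16.5 = 4.620
  age 4: 0.17 × 29.5 = 5.015
Maximum at age 4 (5.015).

4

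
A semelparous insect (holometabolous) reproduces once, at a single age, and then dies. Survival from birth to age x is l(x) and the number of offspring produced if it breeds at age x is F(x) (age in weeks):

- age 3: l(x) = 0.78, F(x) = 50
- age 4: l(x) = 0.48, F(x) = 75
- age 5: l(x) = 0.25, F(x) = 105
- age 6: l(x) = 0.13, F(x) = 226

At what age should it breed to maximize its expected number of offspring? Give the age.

Expected offspring if breeding at age x = l(x) × F(x):
  age 3: 0.78 × 50 = 39.000
  age 4: 0.48 × 75 = 36.000
  age 5: 0.25 × 105 = 26.250
  age 6: 0.13 × 226 = 29.380
Maximum at age 3 (39.000).

3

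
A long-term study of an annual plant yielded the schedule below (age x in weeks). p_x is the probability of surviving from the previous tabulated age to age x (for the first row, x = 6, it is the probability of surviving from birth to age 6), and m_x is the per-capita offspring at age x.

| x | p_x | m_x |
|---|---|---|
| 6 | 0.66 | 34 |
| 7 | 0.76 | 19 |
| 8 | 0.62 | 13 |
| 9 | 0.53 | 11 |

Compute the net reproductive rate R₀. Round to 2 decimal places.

Survivorship from birth: l_x = p_6·p_7·…·p_x.
  l_6 = 0.66000
  l_7 = 0.50160
  l_8 = 0.31099
  l_9 = 0.16483
R₀ = Σ l_x m_x:
  age 6: 0.66000 × 34 = 22.4400
  age 7: 0.50160 × 19 = 9.5304
  age 8: 0.31099 × 13 = 4.0429
  age 9: 0.16483 × 11 = 1.8131
R₀ = 22.4400 + 9.5304 + 4.0429 + 1.8131 = 37.8264

37.83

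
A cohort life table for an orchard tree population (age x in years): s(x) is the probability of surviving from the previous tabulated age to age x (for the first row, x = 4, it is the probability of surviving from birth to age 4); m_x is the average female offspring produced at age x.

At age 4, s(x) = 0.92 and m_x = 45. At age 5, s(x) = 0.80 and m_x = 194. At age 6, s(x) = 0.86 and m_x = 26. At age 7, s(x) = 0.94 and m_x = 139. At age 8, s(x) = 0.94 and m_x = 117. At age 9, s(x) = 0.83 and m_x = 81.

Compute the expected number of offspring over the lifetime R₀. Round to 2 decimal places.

Survivorship from birth: l_x = s_4·s_5·…·s_x.
  l_4 = 0.92000
  l_5 = 0.73600
  l_6 = 0.63296
  l_7 = 0.59498
  l_8 = 0.55928
  l_9 = 0.46421
R₀ = Σ l_x m_x:
  age 4: 0.92000 × 45 = 41.4000
  age 5: 0.73600 × 194 = 142.7840
  age 6: 0.63296 × 26 = 16.4570
  age 7: 0.59498 × 139 = 82.7022
  age 8: 0.55928 × 117 = 65.4358
  age 9: 0.46421 × 81 = 37.6010
R₀ = 41.4000 + 142.7840 + 16.4570 + 82.7022 + 65.4358 + 37.6010 = 386.3800

386.38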